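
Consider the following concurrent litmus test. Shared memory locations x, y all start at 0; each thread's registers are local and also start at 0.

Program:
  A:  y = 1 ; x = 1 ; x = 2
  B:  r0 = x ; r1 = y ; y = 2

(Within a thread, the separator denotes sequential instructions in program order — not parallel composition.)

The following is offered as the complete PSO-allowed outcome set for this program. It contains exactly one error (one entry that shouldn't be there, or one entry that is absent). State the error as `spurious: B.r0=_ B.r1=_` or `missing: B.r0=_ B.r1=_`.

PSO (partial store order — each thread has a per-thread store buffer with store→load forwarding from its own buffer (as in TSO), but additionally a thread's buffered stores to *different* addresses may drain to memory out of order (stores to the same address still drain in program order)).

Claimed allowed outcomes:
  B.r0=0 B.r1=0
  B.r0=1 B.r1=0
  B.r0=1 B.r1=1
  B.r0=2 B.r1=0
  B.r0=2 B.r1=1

outcome vector order: (B.r0,B.r1)
PSO (6): (0,0) (0,1) (1,0) (1,1) (2,0) (2,1)
PSO∖claimed = {(0,1)}

missing: B.r0=0 B.r1=1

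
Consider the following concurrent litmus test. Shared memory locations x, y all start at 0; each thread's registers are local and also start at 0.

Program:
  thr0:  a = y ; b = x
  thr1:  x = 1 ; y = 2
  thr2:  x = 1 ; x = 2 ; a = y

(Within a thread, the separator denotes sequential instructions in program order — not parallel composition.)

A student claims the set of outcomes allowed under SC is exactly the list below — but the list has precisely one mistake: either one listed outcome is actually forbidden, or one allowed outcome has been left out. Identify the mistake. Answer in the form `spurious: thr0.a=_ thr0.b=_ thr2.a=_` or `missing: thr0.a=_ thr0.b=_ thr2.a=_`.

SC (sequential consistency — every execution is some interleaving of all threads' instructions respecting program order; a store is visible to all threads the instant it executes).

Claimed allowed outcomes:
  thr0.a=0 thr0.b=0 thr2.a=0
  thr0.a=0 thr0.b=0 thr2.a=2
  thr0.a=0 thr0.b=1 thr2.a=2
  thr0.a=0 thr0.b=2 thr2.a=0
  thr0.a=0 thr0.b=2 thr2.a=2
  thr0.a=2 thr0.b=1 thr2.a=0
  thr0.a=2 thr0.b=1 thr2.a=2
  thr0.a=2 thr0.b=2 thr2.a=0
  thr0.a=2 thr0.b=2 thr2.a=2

outcome vector order: (thr0.a,thr0.b,thr2.a)
SC (10): 0/0/0 0/0/2 0/1/0 0/1/2 0/2/0 0/2/2 2/1/0 2/1/2 2/2/0 2/2/2
SC∖claimed = {0/1/0}

missing: thr0.a=0 thr0.b=1 thr2.a=0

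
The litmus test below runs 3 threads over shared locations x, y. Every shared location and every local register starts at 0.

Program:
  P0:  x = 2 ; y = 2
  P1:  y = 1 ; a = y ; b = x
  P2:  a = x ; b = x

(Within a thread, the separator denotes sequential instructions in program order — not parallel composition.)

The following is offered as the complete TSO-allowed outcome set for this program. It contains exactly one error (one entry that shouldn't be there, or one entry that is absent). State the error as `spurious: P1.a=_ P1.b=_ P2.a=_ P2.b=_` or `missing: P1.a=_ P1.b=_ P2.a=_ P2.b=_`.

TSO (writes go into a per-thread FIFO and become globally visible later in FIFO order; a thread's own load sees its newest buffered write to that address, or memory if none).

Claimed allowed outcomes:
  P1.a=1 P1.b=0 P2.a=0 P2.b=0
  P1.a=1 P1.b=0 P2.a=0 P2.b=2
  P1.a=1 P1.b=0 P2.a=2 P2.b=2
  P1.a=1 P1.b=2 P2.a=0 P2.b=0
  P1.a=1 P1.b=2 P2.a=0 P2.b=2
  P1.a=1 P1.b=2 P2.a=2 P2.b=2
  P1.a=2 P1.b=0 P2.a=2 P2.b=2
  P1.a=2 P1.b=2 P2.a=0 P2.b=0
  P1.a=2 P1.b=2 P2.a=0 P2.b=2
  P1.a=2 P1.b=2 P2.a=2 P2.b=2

outcome vector order: (P1.a,P1.b,P2.a,P2.b)
TSO (9): (1,0,0,0); (1,0,0,2); (1,0,2,2); (1,2,0,0); (1,2,0,2); (1,2,2,2); (2,2,0,0); (2,2,0,2); (2,2,2,2)
claimed∖TSO = {(2,0,2,2)}

spurious: P1.a=2 P1.b=0 P2.a=2 P2.b=2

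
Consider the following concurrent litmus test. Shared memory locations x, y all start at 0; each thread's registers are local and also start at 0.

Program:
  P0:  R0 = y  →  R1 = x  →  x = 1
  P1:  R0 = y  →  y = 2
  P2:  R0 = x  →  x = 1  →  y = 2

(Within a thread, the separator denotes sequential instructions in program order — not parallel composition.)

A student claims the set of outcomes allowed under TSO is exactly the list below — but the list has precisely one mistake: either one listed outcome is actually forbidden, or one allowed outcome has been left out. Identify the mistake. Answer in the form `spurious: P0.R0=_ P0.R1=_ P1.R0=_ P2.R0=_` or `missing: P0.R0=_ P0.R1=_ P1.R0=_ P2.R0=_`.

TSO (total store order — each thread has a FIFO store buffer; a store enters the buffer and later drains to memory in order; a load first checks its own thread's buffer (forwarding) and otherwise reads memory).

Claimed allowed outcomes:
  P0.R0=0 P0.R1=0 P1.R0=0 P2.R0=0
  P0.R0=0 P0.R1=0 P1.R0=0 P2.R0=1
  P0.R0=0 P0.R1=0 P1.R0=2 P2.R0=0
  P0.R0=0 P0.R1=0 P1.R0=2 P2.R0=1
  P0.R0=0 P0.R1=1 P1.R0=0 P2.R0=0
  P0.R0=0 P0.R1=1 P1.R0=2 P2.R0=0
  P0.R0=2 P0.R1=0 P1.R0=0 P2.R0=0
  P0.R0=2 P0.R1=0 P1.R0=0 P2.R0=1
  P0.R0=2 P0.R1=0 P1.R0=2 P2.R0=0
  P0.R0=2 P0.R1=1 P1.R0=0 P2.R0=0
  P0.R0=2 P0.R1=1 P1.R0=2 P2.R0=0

outcome vector order: (P0.R0,P0.R1,P1.R0,P2.R0)
[TSO] allowed = {0000 0001 0020 0021 0100 0120 2000 2001 2100 2120}
claimed∖TSO = {2020}

spurious: P0.R0=2 P0.R1=0 P1.R0=2 P2.R0=0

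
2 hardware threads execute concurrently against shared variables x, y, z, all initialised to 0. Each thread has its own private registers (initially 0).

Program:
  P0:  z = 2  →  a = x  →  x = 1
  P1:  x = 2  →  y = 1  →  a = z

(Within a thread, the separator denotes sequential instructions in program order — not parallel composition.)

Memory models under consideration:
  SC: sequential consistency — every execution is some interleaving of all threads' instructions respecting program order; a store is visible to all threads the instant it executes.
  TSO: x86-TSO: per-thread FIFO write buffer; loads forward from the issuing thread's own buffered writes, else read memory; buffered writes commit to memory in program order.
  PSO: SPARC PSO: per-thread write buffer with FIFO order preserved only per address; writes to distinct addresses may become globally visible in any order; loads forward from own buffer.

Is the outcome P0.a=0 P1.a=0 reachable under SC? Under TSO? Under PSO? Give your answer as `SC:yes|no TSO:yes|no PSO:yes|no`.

SC:no TSO:yes PSO:yes

outcome vector order: (P0.a,P1.a)
SC (3): <0 2> <2 0> <2 2>
TSO (4): <0 0> <0 2> <2 0> <2 2>
PSO (4): <0 0> <0 2> <2 0> <2 2>
target <0 0> ∈ {TSO,PSO}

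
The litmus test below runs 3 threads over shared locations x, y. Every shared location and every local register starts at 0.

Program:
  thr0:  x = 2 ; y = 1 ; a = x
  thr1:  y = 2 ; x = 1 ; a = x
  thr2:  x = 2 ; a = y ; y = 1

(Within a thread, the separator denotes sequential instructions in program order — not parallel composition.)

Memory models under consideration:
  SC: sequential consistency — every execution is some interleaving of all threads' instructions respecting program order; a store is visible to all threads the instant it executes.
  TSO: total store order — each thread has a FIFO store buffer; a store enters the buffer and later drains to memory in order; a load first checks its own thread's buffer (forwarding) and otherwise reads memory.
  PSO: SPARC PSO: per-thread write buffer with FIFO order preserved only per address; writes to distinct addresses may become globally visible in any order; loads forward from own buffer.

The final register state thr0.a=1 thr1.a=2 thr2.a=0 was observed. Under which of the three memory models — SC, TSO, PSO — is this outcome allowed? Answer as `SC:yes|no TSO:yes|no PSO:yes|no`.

SC:no TSO:yes PSO:yes

outcome vector order: (thr0.a,thr1.a,thr2.a)
SC: 11 outcomes — {1/1/0, 1/1/1, 1/1/2, 1/2/1, 1/2/2, 2/1/0, 2/1/1, 2/1/2, 2/2/0, 2/2/1, 2/2/2}
TSO: 12 outcomes — {1/1/0, 1/1/1, 1/1/2, 1/2/0, 1/2/1, 1/2/2, 2/1/0, 2/1/1, 2/1/2, 2/2/0, 2/2/1, 2/2/2}
PSO: 12 outcomes — {1/1/0, 1/1/1, 1/1/2, 1/2/0, 1/2/1, 1/2/2, 2/1/0, 2/1/1, 2/1/2, 2/2/0, 2/2/1, 2/2/2}
target 1/2/0 ∈ {TSO,PSO}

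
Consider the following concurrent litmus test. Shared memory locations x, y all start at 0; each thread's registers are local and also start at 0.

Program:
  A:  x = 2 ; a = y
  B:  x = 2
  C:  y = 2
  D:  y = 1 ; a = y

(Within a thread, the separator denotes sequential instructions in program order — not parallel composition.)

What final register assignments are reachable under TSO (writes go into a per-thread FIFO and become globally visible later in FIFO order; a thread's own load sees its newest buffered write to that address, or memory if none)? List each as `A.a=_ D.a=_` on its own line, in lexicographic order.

A.a=0 D.a=1
A.a=0 D.a=2
A.a=1 D.a=1
A.a=1 D.a=2
A.a=2 D.a=1
A.a=2 D.a=2

outcome vector order: (A.a,D.a)
|TSO outcomes| = 6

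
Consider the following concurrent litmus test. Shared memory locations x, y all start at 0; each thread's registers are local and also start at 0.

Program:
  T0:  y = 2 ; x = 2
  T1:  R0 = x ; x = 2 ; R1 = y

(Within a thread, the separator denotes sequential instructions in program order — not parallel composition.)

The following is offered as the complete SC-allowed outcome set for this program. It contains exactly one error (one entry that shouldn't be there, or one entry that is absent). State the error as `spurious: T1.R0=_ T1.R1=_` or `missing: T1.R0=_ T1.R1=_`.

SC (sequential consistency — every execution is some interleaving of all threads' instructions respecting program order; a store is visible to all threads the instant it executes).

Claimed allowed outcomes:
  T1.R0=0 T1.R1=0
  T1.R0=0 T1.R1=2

outcome vector order: (T1.R0,T1.R1)
[SC] allowed = {(0,0), (0,2), (2,2)}
SC∖claimed = {(2,2)}

missing: T1.R0=2 T1.R1=2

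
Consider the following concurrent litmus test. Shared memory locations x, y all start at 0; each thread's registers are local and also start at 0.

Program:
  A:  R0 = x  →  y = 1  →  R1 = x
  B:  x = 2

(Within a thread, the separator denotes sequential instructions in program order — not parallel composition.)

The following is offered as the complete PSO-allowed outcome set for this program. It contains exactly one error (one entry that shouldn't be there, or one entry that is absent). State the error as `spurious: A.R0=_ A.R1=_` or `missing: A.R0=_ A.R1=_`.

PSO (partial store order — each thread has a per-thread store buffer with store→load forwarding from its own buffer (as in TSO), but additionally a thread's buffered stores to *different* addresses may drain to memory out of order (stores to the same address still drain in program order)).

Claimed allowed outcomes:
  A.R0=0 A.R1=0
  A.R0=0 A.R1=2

outcome vector order: (A.R0,A.R1)
under PSO → 0/0, 0/2, 2/2
PSO∖claimed = {2/2}

missing: A.R0=2 A.R1=2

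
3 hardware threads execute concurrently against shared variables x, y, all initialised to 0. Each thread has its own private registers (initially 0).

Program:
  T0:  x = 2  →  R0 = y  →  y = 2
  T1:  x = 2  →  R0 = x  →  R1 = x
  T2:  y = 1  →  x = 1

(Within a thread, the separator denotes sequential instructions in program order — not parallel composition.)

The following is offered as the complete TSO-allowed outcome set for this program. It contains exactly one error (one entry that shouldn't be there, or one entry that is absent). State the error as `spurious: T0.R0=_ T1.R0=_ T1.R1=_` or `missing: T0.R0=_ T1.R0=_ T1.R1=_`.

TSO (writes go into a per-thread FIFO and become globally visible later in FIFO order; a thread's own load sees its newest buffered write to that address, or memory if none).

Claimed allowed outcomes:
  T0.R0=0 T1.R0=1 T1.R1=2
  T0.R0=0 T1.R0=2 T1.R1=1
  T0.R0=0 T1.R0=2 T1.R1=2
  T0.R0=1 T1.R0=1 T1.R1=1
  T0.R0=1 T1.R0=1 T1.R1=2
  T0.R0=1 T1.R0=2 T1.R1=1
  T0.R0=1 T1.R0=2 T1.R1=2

outcome vector order: (T0.R0,T1.R0,T1.R1)
under TSO → (0,1,1), (0,1,2), (0,2,1), (0,2,2), (1,1,1), (1,1,2), (1,2,1), (1,2,2)
TSO∖claimed = {(0,1,1)}

missing: T0.R0=0 T1.R0=1 T1.R1=1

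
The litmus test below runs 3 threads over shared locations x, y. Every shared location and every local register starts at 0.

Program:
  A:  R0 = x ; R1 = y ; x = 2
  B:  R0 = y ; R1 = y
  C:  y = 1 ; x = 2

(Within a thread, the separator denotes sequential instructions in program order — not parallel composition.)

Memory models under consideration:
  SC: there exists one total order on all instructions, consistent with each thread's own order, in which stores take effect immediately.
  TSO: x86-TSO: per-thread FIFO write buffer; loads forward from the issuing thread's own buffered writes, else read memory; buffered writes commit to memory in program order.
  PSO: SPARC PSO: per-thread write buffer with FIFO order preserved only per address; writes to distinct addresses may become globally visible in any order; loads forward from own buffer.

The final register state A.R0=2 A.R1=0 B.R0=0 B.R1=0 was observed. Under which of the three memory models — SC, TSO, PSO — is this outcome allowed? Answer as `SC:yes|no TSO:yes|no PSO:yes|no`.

SC:no TSO:no PSO:yes

outcome vector order: (A.R0,A.R1,B.R0,B.R1)
[SC] allowed = {(0,0,0,0) (0,0,0,1) (0,0,1,1) (0,1,0,0) (0,1,0,1) (0,1,1,1) (2,1,0,0) (2,1,0,1) (2,1,1,1)}
[TSO] allowed = {(0,0,0,0) (0,0,0,1) (0,0,1,1) (0,1,0,0) (0,1,0,1) (0,1,1,1) (2,1,0,0) (2,1,0,1) (2,1,1,1)}
[PSO] allowed = {(0,0,0,0) (0,0,0,1) (0,0,1,1) (0,1,0,0) (0,1,0,1) (0,1,1,1) (2,0,0,0) (2,0,0,1) (2,0,1,1) (2,1,0,0) (2,1,0,1) (2,1,1,1)}
target (2,0,0,0) ∈ {PSO}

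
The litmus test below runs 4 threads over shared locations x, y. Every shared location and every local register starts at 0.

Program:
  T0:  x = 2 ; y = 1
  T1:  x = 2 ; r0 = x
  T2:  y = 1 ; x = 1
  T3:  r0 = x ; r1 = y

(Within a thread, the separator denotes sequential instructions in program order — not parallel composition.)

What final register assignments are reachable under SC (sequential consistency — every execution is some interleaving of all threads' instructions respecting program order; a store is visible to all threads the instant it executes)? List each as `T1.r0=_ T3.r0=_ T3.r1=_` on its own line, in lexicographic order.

T1.r0=1 T3.r0=0 T3.r1=0
T1.r0=1 T3.r0=0 T3.r1=1
T1.r0=1 T3.r0=1 T3.r1=1
T1.r0=1 T3.r0=2 T3.r1=0
T1.r0=1 T3.r0=2 T3.r1=1
T1.r0=2 T3.r0=0 T3.r1=0
T1.r0=2 T3.r0=0 T3.r1=1
T1.r0=2 T3.r0=1 T3.r1=1
T1.r0=2 T3.r0=2 T3.r1=0
T1.r0=2 T3.r0=2 T3.r1=1

outcome vector order: (T1.r0,T3.r0,T3.r1)
|SC outcomes| = 10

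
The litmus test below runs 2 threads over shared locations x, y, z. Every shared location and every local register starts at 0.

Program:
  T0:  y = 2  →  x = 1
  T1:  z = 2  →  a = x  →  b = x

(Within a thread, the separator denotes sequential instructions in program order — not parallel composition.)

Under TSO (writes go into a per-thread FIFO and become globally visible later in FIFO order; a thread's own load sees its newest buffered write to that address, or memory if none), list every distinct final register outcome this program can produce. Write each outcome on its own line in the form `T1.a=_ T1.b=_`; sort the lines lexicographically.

outcome vector order: (T1.a,T1.b)
|TSO outcomes| = 3

T1.a=0 T1.b=0
T1.a=0 T1.b=1
T1.a=1 T1.b=1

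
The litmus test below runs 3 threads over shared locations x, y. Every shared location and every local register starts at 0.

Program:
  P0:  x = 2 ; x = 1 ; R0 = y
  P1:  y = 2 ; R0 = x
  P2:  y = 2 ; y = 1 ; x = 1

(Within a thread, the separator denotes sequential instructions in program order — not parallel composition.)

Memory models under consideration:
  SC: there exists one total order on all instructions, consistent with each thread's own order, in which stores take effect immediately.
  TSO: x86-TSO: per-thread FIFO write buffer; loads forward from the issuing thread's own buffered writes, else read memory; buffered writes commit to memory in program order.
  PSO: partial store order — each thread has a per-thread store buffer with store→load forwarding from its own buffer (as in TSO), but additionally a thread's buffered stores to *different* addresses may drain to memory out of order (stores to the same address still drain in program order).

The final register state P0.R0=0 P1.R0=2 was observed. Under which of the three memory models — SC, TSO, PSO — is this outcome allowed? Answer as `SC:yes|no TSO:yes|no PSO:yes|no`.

SC:no TSO:yes PSO:yes

outcome vector order: (P0.R0,P1.R0)
SC: 7 outcomes — {(0,1) (1,0) (1,1) (1,2) (2,0) (2,1) (2,2)}
TSO: 9 outcomes — {(0,0) (0,1) (0,2) (1,0) (1,1) (1,2) (2,0) (2,1) (2,2)}
PSO: 9 outcomes — {(0,0) (0,1) (0,2) (1,0) (1,1) (1,2) (2,0) (2,1) (2,2)}
target (0,2) ∈ {TSO,PSO}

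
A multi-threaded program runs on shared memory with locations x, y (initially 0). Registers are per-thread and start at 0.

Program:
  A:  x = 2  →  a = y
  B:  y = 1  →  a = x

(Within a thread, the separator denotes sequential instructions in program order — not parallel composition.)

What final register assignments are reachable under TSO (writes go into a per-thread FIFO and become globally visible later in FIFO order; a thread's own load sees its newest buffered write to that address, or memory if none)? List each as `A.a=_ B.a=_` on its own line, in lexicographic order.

outcome vector order: (A.a,B.a)
|TSO outcomes| = 4

A.a=0 B.a=0
A.a=0 B.a=2
A.a=1 B.a=0
A.a=1 B.a=2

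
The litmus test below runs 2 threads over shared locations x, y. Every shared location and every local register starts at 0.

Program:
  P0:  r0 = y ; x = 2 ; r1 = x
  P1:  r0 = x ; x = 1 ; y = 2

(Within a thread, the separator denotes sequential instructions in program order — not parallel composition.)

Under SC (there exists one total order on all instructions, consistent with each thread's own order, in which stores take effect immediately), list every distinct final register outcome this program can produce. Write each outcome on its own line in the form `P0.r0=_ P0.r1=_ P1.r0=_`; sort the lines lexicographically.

outcome vector order: (P0.r0,P0.r1,P1.r0)
|SC outcomes| = 5

P0.r0=0 P0.r1=1 P1.r0=0
P0.r0=0 P0.r1=1 P1.r0=2
P0.r0=0 P0.r1=2 P1.r0=0
P0.r0=0 P0.r1=2 P1.r0=2
P0.r0=2 P0.r1=2 P1.r0=0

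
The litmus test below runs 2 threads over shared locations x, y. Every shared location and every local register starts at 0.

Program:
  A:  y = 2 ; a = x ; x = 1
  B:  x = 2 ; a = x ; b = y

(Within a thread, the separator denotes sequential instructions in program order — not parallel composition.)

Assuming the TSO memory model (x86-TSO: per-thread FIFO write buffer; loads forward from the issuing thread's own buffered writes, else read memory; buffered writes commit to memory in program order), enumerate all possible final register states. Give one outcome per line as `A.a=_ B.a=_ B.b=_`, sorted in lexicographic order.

A.a=0 B.a=1 B.b=2
A.a=0 B.a=2 B.b=0
A.a=0 B.a=2 B.b=2
A.a=2 B.a=1 B.b=2
A.a=2 B.a=2 B.b=0
A.a=2 B.a=2 B.b=2

outcome vector order: (A.a,B.a,B.b)
|TSO outcomes| = 6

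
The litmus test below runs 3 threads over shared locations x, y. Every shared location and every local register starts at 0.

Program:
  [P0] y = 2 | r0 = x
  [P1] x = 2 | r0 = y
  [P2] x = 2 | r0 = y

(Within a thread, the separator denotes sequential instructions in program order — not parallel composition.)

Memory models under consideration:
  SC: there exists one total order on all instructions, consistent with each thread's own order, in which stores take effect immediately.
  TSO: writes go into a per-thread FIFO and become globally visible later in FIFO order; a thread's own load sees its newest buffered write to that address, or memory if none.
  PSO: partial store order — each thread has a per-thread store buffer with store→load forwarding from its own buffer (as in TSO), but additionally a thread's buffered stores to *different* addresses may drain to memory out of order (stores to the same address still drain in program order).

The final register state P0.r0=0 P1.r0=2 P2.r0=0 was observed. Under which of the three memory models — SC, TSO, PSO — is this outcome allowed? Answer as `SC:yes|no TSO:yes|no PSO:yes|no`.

SC:no TSO:yes PSO:yes

outcome vector order: (P0.r0,P1.r0,P2.r0)
[SC] allowed = {022 200 202 220 222}
[TSO] allowed = {000 002 020 022 200 202 220 222}
[PSO] allowed = {000 002 020 022 200 202 220 222}
target 020 ∈ {TSO,PSO}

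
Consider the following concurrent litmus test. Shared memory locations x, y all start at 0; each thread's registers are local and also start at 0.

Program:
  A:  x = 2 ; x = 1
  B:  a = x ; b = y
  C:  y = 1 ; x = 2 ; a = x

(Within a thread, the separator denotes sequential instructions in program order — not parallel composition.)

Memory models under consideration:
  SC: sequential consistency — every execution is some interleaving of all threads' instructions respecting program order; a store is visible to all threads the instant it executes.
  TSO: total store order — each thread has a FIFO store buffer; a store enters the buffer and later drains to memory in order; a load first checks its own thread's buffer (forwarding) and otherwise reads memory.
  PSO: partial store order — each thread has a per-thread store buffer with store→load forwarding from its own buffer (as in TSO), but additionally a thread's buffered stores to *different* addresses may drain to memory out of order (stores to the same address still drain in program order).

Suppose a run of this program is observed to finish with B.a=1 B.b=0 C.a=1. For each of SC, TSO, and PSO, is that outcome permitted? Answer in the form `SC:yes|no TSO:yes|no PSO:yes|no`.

outcome vector order: (B.a,B.b,C.a)
[SC] allowed = {(0,0,1), (0,0,2), (0,1,1), (0,1,2), (1,0,2), (1,1,1), (1,1,2), (2,0,1), (2,0,2), (2,1,1), (2,1,2)}
[TSO] allowed = {(0,0,1), (0,0,2), (0,1,1), (0,1,2), (1,0,2), (1,1,1), (1,1,2), (2,0,1), (2,0,2), (2,1,1), (2,1,2)}
[PSO] allowed = {(0,0,1), (0,0,2), (0,1,1), (0,1,2), (1,0,1), (1,0,2), (1,1,1), (1,1,2), (2,0,1), (2,0,2), (2,1,1), (2,1,2)}
target (1,0,1) ∈ {PSO}

SC:no TSO:no PSO:yes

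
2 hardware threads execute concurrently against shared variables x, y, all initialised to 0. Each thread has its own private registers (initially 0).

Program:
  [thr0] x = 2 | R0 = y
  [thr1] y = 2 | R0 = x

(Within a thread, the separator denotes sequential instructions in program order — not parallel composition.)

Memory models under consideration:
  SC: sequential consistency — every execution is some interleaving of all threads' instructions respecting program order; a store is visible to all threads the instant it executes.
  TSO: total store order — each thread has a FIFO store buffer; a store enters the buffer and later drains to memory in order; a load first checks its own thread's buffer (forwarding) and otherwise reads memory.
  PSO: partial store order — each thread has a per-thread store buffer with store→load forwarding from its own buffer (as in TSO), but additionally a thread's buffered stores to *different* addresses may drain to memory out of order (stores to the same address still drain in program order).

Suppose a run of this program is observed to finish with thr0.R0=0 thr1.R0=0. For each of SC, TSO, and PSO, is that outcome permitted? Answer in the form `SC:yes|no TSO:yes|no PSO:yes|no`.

outcome vector order: (thr0.R0,thr1.R0)
SC: 3 outcomes — {02 20 22}
TSO: 4 outcomes — {00 02 20 22}
PSO: 4 outcomes — {00 02 20 22}
target 00 ∈ {TSO,PSO}

SC:no TSO:yes PSO:yes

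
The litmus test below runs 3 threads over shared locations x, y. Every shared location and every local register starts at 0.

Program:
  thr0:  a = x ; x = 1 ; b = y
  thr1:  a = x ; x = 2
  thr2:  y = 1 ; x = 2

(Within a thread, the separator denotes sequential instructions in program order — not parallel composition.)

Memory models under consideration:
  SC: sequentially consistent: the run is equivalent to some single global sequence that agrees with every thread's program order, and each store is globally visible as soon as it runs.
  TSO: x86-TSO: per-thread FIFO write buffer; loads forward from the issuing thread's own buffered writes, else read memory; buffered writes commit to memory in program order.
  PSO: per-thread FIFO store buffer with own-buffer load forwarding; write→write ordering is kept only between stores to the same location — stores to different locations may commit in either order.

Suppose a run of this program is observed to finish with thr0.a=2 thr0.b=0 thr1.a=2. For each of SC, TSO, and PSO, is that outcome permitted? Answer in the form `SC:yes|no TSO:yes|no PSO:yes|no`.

outcome vector order: (thr0.a,thr0.b,thr1.a)
[SC] allowed = {<0 0 0> <0 0 1> <0 0 2> <0 1 0> <0 1 1> <0 1 2> <2 0 0> <2 1 0> <2 1 1> <2 1 2>}
[TSO] allowed = {<0 0 0> <0 0 1> <0 0 2> <0 1 0> <0 1 1> <0 1 2> <2 0 0> <2 1 0> <2 1 1> <2 1 2>}
[PSO] allowed = {<0 0 0> <0 0 1> <0 0 2> <0 1 0> <0 1 1> <0 1 2> <2 0 0> <2 0 1> <2 0 2> <2 1 0> <2 1 1> <2 1 2>}
target <2 0 2> ∈ {PSO}

SC:no TSO:no PSO:yes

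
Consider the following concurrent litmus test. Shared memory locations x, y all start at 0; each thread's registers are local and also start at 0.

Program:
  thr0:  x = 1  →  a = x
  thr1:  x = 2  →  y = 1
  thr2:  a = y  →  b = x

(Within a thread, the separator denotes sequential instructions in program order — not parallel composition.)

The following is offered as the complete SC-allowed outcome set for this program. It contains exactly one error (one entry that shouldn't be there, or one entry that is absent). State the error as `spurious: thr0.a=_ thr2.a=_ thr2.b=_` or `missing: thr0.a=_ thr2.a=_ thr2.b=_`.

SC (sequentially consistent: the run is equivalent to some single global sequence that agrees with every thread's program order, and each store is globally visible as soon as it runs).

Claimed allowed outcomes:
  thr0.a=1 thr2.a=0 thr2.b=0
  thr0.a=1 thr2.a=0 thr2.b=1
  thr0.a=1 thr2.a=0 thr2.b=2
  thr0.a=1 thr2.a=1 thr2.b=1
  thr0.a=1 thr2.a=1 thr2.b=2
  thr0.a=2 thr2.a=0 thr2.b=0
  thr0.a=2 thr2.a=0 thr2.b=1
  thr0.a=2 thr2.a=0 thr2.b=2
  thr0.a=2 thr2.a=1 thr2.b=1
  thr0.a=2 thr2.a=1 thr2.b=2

outcome vector order: (thr0.a,thr2.a,thr2.b)
SC (9): 100 101 102 111 112 200 201 202 212
claimed∖SC = {211}

spurious: thr0.a=2 thr2.a=1 thr2.b=1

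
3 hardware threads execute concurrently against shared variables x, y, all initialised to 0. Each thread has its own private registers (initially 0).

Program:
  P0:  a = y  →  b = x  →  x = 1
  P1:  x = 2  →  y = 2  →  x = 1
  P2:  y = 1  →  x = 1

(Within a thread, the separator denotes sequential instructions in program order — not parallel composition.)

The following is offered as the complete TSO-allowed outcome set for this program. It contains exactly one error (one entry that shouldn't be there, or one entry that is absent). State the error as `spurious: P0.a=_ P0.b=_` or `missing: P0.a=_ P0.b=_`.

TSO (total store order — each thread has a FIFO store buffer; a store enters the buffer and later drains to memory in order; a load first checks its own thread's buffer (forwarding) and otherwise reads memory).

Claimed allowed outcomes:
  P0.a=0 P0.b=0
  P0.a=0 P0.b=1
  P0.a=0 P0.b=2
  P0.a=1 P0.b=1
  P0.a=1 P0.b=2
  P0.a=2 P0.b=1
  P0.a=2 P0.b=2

missing: P0.a=1 P0.b=0

outcome vector order: (P0.a,P0.b)
TSO: 8 outcomes — {00, 01, 02, 10, 11, 12, 21, 22}
TSO∖claimed = {10}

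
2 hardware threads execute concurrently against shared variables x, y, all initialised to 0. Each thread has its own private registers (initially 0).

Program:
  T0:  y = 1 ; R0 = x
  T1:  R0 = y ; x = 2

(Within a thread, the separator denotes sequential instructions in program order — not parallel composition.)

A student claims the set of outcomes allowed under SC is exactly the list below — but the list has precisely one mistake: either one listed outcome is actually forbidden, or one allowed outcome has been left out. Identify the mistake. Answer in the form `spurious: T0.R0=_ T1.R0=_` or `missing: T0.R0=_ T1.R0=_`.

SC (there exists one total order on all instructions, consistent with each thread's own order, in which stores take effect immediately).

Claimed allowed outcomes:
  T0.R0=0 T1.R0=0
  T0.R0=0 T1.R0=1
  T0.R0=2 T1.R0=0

outcome vector order: (T0.R0,T1.R0)
SC: 4 outcomes — {(0,0), (0,1), (2,0), (2,1)}
SC∖claimed = {(2,1)}

missing: T0.R0=2 T1.R0=1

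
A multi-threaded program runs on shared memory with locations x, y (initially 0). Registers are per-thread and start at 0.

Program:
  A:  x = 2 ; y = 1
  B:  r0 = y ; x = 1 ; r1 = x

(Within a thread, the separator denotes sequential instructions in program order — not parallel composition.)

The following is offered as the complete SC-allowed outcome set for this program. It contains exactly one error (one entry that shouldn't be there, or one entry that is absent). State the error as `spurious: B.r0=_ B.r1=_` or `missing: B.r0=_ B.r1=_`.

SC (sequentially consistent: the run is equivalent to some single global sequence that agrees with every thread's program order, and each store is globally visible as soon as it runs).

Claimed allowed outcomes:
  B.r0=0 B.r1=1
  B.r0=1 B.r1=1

outcome vector order: (B.r0,B.r1)
under SC → 01; 02; 11
SC∖claimed = {02}

missing: B.r0=0 B.r1=2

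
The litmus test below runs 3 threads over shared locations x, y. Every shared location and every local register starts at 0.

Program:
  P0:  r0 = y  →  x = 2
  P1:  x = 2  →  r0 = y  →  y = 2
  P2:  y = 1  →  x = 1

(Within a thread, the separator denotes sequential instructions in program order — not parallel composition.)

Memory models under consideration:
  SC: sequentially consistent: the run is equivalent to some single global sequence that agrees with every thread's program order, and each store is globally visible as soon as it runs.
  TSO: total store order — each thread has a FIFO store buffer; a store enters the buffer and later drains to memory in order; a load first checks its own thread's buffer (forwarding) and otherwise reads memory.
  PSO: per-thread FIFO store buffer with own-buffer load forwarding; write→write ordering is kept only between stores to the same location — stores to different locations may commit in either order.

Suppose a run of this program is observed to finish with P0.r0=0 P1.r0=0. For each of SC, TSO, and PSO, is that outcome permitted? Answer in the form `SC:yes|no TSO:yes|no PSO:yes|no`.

outcome vector order: (P0.r0,P1.r0)
SC (6): 0/0 0/1 1/0 1/1 2/0 2/1
TSO (6): 0/0 0/1 1/0 1/1 2/0 2/1
PSO (6): 0/0 0/1 1/0 1/1 2/0 2/1
target 0/0 ∈ {SC,TSO,PSO}

SC:yes TSO:yes PSO:yes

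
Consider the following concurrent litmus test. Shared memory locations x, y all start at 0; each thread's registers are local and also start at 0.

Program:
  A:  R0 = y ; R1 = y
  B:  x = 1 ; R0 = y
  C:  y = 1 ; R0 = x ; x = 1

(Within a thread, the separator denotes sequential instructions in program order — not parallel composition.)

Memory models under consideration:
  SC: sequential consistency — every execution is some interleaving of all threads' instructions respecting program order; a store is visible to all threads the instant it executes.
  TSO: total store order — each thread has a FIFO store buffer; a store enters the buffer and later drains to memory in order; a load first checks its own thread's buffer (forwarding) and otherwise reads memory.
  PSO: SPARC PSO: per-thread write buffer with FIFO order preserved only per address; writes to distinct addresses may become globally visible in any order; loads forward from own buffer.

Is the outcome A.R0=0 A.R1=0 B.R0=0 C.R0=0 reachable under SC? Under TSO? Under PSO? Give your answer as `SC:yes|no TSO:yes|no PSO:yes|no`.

outcome vector order: (A.R0,A.R1,B.R0,C.R0)
SC: 9 outcomes — {0001; 0010; 0011; 0101; 0110; 0111; 1101; 1110; 1111}
TSO: 12 outcomes — {0000; 0001; 0010; 0011; 0100; 0101; 0110; 0111; 1100; 1101; 1110; 1111}
PSO: 12 outcomes — {0000; 0001; 0010; 0011; 0100; 0101; 0110; 0111; 1100; 1101; 1110; 1111}
target 0000 ∈ {TSO,PSO}

SC:no TSO:yes PSO:yes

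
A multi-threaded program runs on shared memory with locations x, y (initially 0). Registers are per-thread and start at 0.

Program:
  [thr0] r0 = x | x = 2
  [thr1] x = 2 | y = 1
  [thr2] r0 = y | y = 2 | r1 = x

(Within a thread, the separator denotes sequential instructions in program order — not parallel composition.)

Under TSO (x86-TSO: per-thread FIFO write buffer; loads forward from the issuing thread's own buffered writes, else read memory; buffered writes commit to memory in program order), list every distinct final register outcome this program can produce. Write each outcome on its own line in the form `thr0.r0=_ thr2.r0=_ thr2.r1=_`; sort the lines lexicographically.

thr0.r0=0 thr2.r0=0 thr2.r1=0
thr0.r0=0 thr2.r0=0 thr2.r1=2
thr0.r0=0 thr2.r0=1 thr2.r1=2
thr0.r0=2 thr2.r0=0 thr2.r1=0
thr0.r0=2 thr2.r0=0 thr2.r1=2
thr0.r0=2 thr2.r0=1 thr2.r1=2

outcome vector order: (thr0.r0,thr2.r0,thr2.r1)
|TSO outcomes| = 6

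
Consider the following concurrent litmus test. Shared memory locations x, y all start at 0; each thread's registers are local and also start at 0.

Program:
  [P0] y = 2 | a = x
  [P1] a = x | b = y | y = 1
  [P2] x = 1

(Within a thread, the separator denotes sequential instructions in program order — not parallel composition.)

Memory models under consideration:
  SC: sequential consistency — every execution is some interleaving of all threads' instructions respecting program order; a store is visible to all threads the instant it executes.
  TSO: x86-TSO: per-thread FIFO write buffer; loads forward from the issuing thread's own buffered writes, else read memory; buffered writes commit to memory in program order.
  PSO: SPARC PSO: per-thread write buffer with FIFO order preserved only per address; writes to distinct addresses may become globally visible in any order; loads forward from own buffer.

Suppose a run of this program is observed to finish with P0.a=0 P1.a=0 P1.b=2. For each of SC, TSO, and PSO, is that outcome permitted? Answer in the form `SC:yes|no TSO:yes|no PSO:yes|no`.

outcome vector order: (P0.a,P1.a,P1.b)
SC: 7 outcomes — {<0 0 0> <0 0 2> <0 1 2> <1 0 0> <1 0 2> <1 1 0> <1 1 2>}
TSO: 8 outcomes — {<0 0 0> <0 0 2> <0 1 0> <0 1 2> <1 0 0> <1 0 2> <1 1 0> <1 1 2>}
PSO: 8 outcomes — {<0 0 0> <0 0 2> <0 1 0> <0 1 2> <1 0 0> <1 0 2> <1 1 0> <1 1 2>}
target <0 0 2> ∈ {SC,TSO,PSO}

SC:yes TSO:yes PSO:yes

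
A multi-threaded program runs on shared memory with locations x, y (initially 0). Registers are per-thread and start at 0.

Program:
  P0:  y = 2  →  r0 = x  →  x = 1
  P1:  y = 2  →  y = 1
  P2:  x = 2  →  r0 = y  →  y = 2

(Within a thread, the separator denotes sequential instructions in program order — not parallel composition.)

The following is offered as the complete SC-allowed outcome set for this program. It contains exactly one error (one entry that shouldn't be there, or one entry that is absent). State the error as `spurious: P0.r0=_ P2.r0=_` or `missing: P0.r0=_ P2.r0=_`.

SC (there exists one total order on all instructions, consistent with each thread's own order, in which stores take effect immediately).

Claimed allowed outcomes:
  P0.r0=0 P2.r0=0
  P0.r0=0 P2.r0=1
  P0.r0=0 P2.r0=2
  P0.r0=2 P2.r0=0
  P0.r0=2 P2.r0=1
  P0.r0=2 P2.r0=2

spurious: P0.r0=0 P2.r0=0

outcome vector order: (P0.r0,P2.r0)
[SC] allowed = {(0,1) (0,2) (2,0) (2,1) (2,2)}
claimed∖SC = {(0,0)}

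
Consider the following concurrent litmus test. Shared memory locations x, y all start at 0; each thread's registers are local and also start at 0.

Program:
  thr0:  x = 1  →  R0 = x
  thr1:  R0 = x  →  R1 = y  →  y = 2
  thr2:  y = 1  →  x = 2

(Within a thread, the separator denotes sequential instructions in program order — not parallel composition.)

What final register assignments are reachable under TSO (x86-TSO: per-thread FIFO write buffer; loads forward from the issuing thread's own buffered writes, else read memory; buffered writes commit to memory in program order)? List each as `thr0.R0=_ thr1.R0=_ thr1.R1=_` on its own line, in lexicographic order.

thr0.R0=1 thr1.R0=0 thr1.R1=0
thr0.R0=1 thr1.R0=0 thr1.R1=1
thr0.R0=1 thr1.R0=1 thr1.R1=0
thr0.R0=1 thr1.R0=1 thr1.R1=1
thr0.R0=1 thr1.R0=2 thr1.R1=1
thr0.R0=2 thr1.R0=0 thr1.R1=0
thr0.R0=2 thr1.R0=0 thr1.R1=1
thr0.R0=2 thr1.R0=1 thr1.R1=0
thr0.R0=2 thr1.R0=1 thr1.R1=1
thr0.R0=2 thr1.R0=2 thr1.R1=1

outcome vector order: (thr0.R0,thr1.R0,thr1.R1)
|TSO outcomes| = 10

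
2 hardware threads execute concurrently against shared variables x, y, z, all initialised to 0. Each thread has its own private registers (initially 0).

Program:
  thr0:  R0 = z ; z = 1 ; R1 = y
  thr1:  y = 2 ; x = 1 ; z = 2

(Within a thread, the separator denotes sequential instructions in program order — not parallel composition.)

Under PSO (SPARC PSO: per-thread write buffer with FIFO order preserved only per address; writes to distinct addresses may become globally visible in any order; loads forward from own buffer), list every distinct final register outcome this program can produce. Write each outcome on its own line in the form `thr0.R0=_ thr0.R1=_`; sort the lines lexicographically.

thr0.R0=0 thr0.R1=0
thr0.R0=0 thr0.R1=2
thr0.R0=2 thr0.R1=0
thr0.R0=2 thr0.R1=2

outcome vector order: (thr0.R0,thr0.R1)
|PSO outcomes| = 4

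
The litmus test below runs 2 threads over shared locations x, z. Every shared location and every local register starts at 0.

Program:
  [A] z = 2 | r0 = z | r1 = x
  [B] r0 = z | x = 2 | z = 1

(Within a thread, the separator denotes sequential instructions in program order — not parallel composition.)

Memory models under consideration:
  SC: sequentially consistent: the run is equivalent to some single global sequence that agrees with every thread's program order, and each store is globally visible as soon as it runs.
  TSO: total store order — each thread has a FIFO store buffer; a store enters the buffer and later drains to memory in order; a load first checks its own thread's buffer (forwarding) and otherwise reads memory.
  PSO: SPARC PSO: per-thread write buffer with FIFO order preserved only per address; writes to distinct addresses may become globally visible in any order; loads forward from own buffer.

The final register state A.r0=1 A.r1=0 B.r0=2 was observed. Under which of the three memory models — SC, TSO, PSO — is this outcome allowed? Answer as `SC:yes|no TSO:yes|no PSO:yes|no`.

outcome vector order: (A.r0,A.r1,B.r0)
under SC → <1 2 0>, <1 2 2>, <2 0 0>, <2 0 2>, <2 2 0>, <2 2 2>
under TSO → <1 2 0>, <1 2 2>, <2 0 0>, <2 0 2>, <2 2 0>, <2 2 2>
under PSO → <1 0 0>, <1 0 2>, <1 2 0>, <1 2 2>, <2 0 0>, <2 0 2>, <2 2 0>, <2 2 2>
target <1 0 2> ∈ {PSO}

SC:no TSO:no PSO:yes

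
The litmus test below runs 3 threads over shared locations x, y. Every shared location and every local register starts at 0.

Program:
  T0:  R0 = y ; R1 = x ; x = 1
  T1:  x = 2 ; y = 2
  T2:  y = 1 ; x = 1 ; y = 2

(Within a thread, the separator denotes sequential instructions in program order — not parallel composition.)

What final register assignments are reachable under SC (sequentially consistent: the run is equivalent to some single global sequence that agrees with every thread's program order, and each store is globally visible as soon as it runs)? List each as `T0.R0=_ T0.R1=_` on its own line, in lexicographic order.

outcome vector order: (T0.R0,T0.R1)
|SC outcomes| = 8

T0.R0=0 T0.R1=0
T0.R0=0 T0.R1=1
T0.R0=0 T0.R1=2
T0.R0=1 T0.R1=0
T0.R0=1 T0.R1=1
T0.R0=1 T0.R1=2
T0.R0=2 T0.R1=1
T0.R0=2 T0.R1=2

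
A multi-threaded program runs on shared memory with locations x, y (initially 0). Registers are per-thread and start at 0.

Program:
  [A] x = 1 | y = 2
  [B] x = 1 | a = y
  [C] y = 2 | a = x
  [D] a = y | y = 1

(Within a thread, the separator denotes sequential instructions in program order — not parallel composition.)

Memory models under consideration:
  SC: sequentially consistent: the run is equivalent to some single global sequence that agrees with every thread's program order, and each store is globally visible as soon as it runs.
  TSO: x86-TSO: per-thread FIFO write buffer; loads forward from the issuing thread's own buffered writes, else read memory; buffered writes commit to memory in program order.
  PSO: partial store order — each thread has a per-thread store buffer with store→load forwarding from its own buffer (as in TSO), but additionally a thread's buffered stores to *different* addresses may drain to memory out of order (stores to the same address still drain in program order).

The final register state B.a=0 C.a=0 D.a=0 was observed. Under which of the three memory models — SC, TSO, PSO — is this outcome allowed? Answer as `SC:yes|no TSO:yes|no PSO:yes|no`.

outcome vector order: (B.a,C.a,D.a)
SC: 10 outcomes — {(0,1,0), (0,1,2), (1,0,0), (1,0,2), (1,1,0), (1,1,2), (2,0,0), (2,0,2), (2,1,0), (2,1,2)}
TSO: 12 outcomes — {(0,0,0), (0,0,2), (0,1,0), (0,1,2), (1,0,0), (1,0,2), (1,1,0), (1,1,2), (2,0,0), (2,0,2), (2,1,0), (2,1,2)}
PSO: 12 outcomes — {(0,0,0), (0,0,2), (0,1,0), (0,1,2), (1,0,0), (1,0,2), (1,1,0), (1,1,2), (2,0,0), (2,0,2), (2,1,0), (2,1,2)}
target (0,0,0) ∈ {TSO,PSO}

SC:no TSO:yes PSO:yes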